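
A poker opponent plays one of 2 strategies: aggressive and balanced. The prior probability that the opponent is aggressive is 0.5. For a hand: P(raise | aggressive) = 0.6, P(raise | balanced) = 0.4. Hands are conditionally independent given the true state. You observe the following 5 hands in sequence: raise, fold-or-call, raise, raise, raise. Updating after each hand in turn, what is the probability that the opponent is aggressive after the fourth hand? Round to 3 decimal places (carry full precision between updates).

After 'raise': P(aggressive) = 0.6·0.5000 / (0.6·0.5000 + 0.4·0.5000) ≈ 0.6000
After 'fold-or-call': P(aggressive) = 0.4·0.6000 / (0.4·0.6000 + 0.6·0.4000) ≈ 0.5000
After 'raise': P(aggressive) = 0.6·0.5000 / (0.6·0.5000 + 0.4·0.5000) ≈ 0.6000
After 'raise': P(aggressive) = 0.6·0.6000 / (0.6·0.6000 + 0.4·0.4000) ≈ 0.6923

0.692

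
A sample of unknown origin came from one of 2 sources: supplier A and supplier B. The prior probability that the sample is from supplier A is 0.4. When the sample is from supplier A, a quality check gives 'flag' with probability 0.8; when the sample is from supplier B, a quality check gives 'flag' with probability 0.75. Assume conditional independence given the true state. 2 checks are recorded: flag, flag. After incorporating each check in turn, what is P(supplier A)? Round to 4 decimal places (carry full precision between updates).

0.4313

After 'flag': P(supplier A) = 0.8·0.4000 / (0.8·0.4000 + 0.75·0.6000) ≈ 0.4156
After 'flag': P(supplier A) = 0.8·0.4156 / (0.8·0.4156 + 0.75·0.5844) ≈ 0.4313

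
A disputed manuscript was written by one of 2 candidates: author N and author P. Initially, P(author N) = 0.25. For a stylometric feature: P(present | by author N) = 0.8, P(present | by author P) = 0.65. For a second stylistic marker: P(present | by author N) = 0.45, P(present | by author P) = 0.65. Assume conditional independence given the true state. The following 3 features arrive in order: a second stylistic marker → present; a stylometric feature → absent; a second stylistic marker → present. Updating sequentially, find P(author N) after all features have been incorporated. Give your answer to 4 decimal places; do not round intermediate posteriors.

0.0837

After a second stylistic marker='present': P(author N) = 0.45·0.2500 / (0.45·0.2500 + 0.65·0.7500) ≈ 0.1875
After a stylometric feature='absent': P(author N) = 0.2·0.1875 / (0.2·0.1875 + 0.35·0.8125) ≈ 0.1165
After a second stylistic marker='present': P(author N) = 0.45·0.1165 / (0.45·0.1165 + 0.65·0.8835) ≈ 0.0837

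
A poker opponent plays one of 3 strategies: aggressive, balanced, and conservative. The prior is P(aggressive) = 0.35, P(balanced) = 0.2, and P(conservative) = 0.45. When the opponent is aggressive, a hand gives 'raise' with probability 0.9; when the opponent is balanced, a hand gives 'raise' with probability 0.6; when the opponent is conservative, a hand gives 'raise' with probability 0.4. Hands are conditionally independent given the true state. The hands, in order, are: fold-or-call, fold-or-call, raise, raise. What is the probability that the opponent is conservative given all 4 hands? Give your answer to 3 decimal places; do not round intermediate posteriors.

0.644

After 'fold-or-call': normaliser = 0.1·0.3500 + 0.4·0.2000 + 0.6·0.4500; P(aggressive) ≈ 0.0909, P(balanced) ≈ 0.2078, P(conservative) ≈ 0.7013
After 'fold-or-call': normaliser = 0.1·0.0909 + 0.4·0.2078 + 0.6·0.7013; P(aggressive) ≈ 0.0177, P(balanced) ≈ 0.1620, P(conservative) ≈ 0.8203
After 'raise': normaliser = 0.9·0.0177 + 0.6·0.1620 + 0.4·0.8203; P(aggressive) ≈ 0.0361, P(balanced) ≈ 0.2203, P(conservative) ≈ 0.7435
After 'raise': normaliser = 0.9·0.0361 + 0.6·0.2203 + 0.4·0.7435; P(aggressive) ≈ 0.0704, P(balanced) ≈ 0.2860, P(conservative) ≈ 0.6436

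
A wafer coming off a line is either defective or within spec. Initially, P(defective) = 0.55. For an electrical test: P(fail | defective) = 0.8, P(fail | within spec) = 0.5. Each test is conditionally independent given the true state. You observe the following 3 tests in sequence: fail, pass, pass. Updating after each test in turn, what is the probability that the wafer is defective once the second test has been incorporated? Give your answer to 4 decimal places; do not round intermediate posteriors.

After 'fail': P(defective) = 0.8·0.5500 / (0.8·0.5500 + 0.5·0.4500) ≈ 0.6617
After 'pass': P(defective) = 0.2·0.6617 / (0.2·0.6617 + 0.5·0.3383) ≈ 0.4389

0.4389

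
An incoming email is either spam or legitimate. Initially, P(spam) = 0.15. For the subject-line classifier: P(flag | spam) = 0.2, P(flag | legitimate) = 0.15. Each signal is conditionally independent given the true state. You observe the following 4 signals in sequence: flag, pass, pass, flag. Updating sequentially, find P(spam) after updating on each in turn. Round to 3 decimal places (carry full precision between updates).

After 'flag': P(spam) = 0.2·0.1500 / (0.2·0.1500 + 0.15·0.8500) ≈ 0.1905
After 'pass': P(spam) = 0.8·0.1905 / (0.8·0.1905 + 0.85·0.8095) ≈ 0.1813
After 'pass': P(spam) = 0.8·0.1813 / (0.8·0.1813 + 0.85·0.8187) ≈ 0.1725
After 'flag': P(spam) = 0.2·0.1725 / (0.2·0.1725 + 0.15·0.8275) ≈ 0.2175

0.217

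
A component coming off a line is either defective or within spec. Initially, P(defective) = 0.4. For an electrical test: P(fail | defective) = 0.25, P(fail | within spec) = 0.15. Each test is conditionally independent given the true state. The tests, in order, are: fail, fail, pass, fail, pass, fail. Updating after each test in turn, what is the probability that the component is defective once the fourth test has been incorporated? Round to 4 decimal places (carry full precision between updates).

Apply Bayes' rule sequentially, carrying P(defective) forward.
After 'fail': P(defective) = 0.25·0.4000 / (0.25·0.4000 + 0.15·0.6000) ≈ 0.5263
After 'fail': P(defective) = 0.25·0.5263 / (0.25·0.5263 + 0.15·0.4737) ≈ 0.6494
After 'pass': P(defective) = 0.75·0.6494 / (0.75·0.6494 + 0.85·0.3506) ≈ 0.6203
After 'fail': P(defective) = 0.25·0.6203 / (0.25·0.6203 + 0.15·0.3797) ≈ 0.7314

0.7314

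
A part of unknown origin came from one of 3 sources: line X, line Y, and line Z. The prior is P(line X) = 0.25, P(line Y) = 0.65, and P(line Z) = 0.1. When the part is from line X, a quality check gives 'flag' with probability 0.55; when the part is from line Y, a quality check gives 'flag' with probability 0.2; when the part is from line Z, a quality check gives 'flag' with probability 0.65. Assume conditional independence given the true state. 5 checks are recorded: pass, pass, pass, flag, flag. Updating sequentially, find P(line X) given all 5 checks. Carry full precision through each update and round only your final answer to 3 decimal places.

After 'pass': normaliser = 0.45·0.2500 + 0.8·0.6500 + 0.35·0.1000; P(line X) ≈ 0.1685, P(line Y) ≈ 0.7790, P(line Z) ≈ 0.0524
After 'pass': normaliser = 0.45·0.1685 + 0.8·0.7790 + 0.35·0.0524; P(line X) ≈ 0.1057, P(line Y) ≈ 0.8687, P(line Z) ≈ 0.0256
After 'pass': normaliser = 0.45·0.1057 + 0.8·0.8687 + 0.35·0.0256; P(line X) ≈ 0.0633, P(line Y) ≈ 0.9248, P(line Z) ≈ 0.0119
After 'flag': normaliser = 0.55·0.0633 + 0.2·0.9248 + 0.65·0.0119; P(line X) ≈ 0.1530, P(line Y) ≈ 0.8129, P(line Z) ≈ 0.0340
After 'flag': normaliser = 0.55·0.1530 + 0.2·0.8129 + 0.65·0.0340; P(line X) ≈ 0.3130, P(line Y) ≈ 0.6047, P(line Z) ≈ 0.0823

0.313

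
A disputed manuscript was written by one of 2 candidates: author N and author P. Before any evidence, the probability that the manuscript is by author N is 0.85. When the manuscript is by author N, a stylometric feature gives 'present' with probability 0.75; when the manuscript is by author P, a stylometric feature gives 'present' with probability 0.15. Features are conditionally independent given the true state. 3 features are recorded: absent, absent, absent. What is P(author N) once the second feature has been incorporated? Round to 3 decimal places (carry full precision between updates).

After 'absent': P(author N) = 0.25·0.8500 / (0.25·0.8500 + 0.85·0.1500) ≈ 0.6250
After 'absent': P(author N) = 0.25·0.6250 / (0.25·0.6250 + 0.85·0.3750) ≈ 0.3289

0.329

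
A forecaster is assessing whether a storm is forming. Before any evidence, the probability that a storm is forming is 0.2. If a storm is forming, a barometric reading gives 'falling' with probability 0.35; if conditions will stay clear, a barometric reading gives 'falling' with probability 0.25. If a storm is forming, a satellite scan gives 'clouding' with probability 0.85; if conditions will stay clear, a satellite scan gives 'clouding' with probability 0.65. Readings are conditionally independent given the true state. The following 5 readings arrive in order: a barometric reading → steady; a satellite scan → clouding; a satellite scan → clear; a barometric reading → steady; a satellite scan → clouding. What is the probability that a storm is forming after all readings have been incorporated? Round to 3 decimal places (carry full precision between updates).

After a barometric reading='steady': P(storm) = 0.65·0.2000 / (0.65·0.2000 + 0.75·0.8000) ≈ 0.1781
After a satellite scan='clouding': P(storm) = 0.85·0.1781 / (0.85·0.1781 + 0.65·0.8219) ≈ 0.2208
After a satellite scan='clear': P(storm) = 0.15·0.2208 / (0.15·0.2208 + 0.35·0.7792) ≈ 0.1083
After a barometric reading='steady': P(storm) = 0.65·0.1083 / (0.65·0.1083 + 0.75·0.8917) ≈ 0.0952
After a satellite scan='clouding': P(storm) = 0.85·0.0952 / (0.85·0.0952 + 0.65·0.9048) ≈ 0.1210

0.121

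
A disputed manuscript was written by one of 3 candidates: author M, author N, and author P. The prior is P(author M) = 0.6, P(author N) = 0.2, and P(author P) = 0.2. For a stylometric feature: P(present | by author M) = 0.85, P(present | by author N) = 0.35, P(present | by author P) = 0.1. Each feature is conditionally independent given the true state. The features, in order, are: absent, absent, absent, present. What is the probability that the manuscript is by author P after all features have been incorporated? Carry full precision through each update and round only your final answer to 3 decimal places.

0.410

After 'absent': normaliser = 0.15·0.6000 + 0.65·0.2000 + 0.9·0.2000; P(author M) ≈ 0.2250, P(author N) ≈ 0.3250, P(author P) ≈ 0.4500
After 'absent': normaliser = 0.15·0.2250 + 0.65·0.3250 + 0.9·0.4500; P(author M) ≈ 0.0519, P(author N) ≈ 0.3250, P(author P) ≈ 0.6231
After 'absent': normaliser = 0.15·0.0519 + 0.65·0.3250 + 0.9·0.6231; P(author M) ≈ 0.0100, P(author N) ≈ 0.2709, P(author P) ≈ 0.7191
After 'present': normaliser = 0.85·0.0100 + 0.35·0.2709 + 0.1·0.7191; P(author M) ≈ 0.0485, P(author N) ≈ 0.5411, P(author P) ≈ 0.4104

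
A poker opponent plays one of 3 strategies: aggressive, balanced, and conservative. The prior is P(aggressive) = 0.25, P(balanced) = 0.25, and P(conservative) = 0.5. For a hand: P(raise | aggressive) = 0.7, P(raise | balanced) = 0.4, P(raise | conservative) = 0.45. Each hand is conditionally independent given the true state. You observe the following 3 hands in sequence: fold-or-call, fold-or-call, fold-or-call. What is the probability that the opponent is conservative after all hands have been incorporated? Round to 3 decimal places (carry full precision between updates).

0.578

After 'fold-or-call': normaliser = 0.3·0.2500 + 0.6·0.2500 + 0.55·0.5000; P(aggressive) ≈ 0.1500, P(balanced) ≈ 0.3000, P(conservative) ≈ 0.5500
After 'fold-or-call': normaliser = 0.3·0.1500 + 0.6·0.3000 + 0.55·0.5500; P(aggressive) ≈ 0.0853, P(balanced) ≈ 0.3412, P(conservative) ≈ 0.5735
After 'fold-or-call': normaliser = 0.3·0.0853 + 0.6·0.3412 + 0.55·0.5735; P(aggressive) ≈ 0.0469, P(balanced) ≈ 0.3752, P(conservative) ≈ 0.5779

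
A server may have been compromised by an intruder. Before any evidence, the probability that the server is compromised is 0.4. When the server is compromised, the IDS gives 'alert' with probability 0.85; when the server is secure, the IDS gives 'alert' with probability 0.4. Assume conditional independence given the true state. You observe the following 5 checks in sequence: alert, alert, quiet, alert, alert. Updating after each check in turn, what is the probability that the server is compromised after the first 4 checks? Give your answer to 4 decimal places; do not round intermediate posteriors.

After 'alert': P(compromised) = 0.85·0.4000 / (0.85·0.4000 + 0.4·0.6000) ≈ 0.5862
After 'alert': P(compromised) = 0.85·0.5862 / (0.85·0.5862 + 0.4·0.4138) ≈ 0.7506
After 'quiet': P(compromised) = 0.15·0.7506 / (0.15·0.7506 + 0.6·0.2494) ≈ 0.4294
After 'alert': P(compromised) = 0.85·0.4294 / (0.85·0.4294 + 0.4·0.5706) ≈ 0.6153

0.6153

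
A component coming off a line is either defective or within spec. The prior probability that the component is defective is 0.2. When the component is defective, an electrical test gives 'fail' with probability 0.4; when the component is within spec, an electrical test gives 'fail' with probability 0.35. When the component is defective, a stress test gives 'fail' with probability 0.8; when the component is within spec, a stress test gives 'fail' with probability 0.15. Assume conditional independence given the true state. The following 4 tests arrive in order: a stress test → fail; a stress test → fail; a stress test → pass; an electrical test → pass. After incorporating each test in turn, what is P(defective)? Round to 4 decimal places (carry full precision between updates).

After a stress test='fail': P(defective) = 0.8·0.2000 / (0.8·0.2000 + 0.15·0.8000) ≈ 0.5714
After a stress test='fail': P(defective) = 0.8·0.5714 / (0.8·0.5714 + 0.15·0.4286) ≈ 0.8767
After a stress test='pass': P(defective) = 0.2·0.8767 / (0.2·0.8767 + 0.85·0.1233) ≈ 0.6259
After an electrical test='pass': P(defective) = 0.6·0.6259 / (0.6·0.6259 + 0.65·0.3741) ≈ 0.6070

0.6070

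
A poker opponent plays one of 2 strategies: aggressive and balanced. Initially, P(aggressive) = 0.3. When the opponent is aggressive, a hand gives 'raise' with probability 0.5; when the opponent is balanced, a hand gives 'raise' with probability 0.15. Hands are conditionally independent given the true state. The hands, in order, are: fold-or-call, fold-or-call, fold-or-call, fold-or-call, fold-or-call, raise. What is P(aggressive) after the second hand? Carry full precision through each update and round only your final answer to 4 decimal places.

0.1291

After 'fold-or-call': P(aggressive) = 0.5·0.3000 / (0.5·0.3000 + 0.85·0.7000) ≈ 0.2013
After 'fold-or-call': P(aggressive) = 0.5·0.2013 / (0.5·0.2013 + 0.85·0.7987) ≈ 0.1291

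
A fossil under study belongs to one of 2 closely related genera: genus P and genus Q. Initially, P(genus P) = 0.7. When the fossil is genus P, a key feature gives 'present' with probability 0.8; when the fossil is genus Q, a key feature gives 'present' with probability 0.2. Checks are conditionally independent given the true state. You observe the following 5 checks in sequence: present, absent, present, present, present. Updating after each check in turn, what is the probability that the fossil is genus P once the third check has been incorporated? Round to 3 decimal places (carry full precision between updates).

0.903

Each posterior becomes the prior for the next update.
After 'present': P(genus P) = 0.8·0.7000 / (0.8·0.7000 + 0.2·0.3000) ≈ 0.9032
After 'absent': P(genus P) = 0.2·0.9032 / (0.2·0.9032 + 0.8·0.0968) ≈ 0.7000
After 'present': P(genus P) = 0.8·0.7000 / (0.8·0.7000 + 0.2·0.3000) ≈ 0.9032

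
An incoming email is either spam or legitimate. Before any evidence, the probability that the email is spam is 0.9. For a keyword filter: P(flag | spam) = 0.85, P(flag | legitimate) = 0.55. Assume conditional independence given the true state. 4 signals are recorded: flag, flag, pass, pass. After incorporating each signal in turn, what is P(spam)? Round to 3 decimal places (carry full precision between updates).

0.705

After 'flag': P(spam) = 0.85·0.9000 / (0.85·0.9000 + 0.55·0.1000) ≈ 0.9329
After 'flag': P(spam) = 0.85·0.9329 / (0.85·0.9329 + 0.55·0.0671) ≈ 0.9555
After 'pass': P(spam) = 0.15·0.9555 / (0.15·0.9555 + 0.45·0.0445) ≈ 0.8775
After 'pass': P(spam) = 0.15·0.8775 / (0.15·0.8775 + 0.45·0.1225) ≈ 0.7049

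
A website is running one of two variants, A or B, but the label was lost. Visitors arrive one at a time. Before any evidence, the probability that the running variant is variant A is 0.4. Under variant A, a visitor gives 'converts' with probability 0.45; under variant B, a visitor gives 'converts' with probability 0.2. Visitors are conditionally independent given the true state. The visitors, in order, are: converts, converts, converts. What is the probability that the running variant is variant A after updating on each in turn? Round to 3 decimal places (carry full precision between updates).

After 'converts': P(A) = 0.45·0.4000 / (0.45·0.4000 + 0.2·0.6000) ≈ 0.6000
After 'converts': P(A) = 0.45·0.6000 / (0.45·0.6000 + 0.2·0.4000) ≈ 0.7714
After 'converts': P(A) = 0.45·0.7714 / (0.45·0.7714 + 0.2·0.2286) ≈ 0.8836

0.884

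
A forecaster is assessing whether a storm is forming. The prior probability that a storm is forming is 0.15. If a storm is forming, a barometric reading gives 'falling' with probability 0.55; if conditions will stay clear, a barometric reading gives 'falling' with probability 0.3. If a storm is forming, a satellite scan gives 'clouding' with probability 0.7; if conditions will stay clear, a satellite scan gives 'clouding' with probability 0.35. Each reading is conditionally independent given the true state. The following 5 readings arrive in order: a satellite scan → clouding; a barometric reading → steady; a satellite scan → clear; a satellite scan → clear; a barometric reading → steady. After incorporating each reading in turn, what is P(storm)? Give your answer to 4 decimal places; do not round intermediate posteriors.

After a satellite scan='clouding': P(storm) = 0.7·0.1500 / (0.7·0.1500 + 0.35·0.8500) ≈ 0.2609
After a barometric reading='steady': P(storm) = 0.45·0.2609 / (0.45·0.2609 + 0.7·0.7391) ≈ 0.1849
After a satellite scan='clear': P(storm) = 0.3·0.1849 / (0.3·0.1849 + 0.65·0.8151) ≈ 0.0948
After a satellite scan='clear': P(storm) = 0.3·0.0948 / (0.3·0.0948 + 0.65·0.9052) ≈ 0.0461
After a barometric reading='steady': P(storm) = 0.45·0.0461 / (0.45·0.0461 + 0.7·0.9539) ≈ 0.0301

0.0301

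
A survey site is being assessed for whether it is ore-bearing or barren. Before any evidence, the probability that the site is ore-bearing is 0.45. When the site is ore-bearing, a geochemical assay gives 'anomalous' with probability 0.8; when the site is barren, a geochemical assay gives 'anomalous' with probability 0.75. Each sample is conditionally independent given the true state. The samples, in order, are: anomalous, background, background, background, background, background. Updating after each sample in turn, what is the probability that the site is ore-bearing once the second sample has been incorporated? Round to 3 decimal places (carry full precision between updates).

0.411

Each posterior becomes the prior for the next update.
After 'anomalous': P(ore) = 0.8·0.4500 / (0.8·0.4500 + 0.75·0.5500) ≈ 0.4660
After 'background': P(ore) = 0.2·0.4660 / (0.2·0.4660 + 0.25·0.5340) ≈ 0.4111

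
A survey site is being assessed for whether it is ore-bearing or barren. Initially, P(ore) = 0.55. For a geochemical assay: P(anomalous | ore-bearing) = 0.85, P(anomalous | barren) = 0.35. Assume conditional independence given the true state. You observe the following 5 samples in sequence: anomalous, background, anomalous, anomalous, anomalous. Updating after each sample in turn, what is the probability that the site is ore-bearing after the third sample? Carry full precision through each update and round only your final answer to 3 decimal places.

0.625

Apply Bayes' rule sequentially, carrying P(ore) forward.
After 'anomalous': P(ore) = 0.85·0.5500 / (0.85·0.5500 + 0.35·0.4500) ≈ 0.7480
After 'background': P(ore) = 0.15·0.7480 / (0.15·0.7480 + 0.65·0.2520) ≈ 0.4065
After 'anomalous': P(ore) = 0.85·0.4065 / (0.85·0.4065 + 0.35·0.5935) ≈ 0.6246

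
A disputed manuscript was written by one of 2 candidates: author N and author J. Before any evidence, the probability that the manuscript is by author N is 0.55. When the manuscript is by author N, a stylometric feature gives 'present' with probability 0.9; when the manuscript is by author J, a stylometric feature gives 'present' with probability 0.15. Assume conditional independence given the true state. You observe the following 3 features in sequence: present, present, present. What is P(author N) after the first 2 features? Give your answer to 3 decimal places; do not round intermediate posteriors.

0.978

After 'present': P(author N) = 0.9·0.5500 / (0.9·0.5500 + 0.15·0.4500) ≈ 0.8800
After 'present': P(author N) = 0.9·0.8800 / (0.9·0.8800 + 0.15·0.1200) ≈ 0.9778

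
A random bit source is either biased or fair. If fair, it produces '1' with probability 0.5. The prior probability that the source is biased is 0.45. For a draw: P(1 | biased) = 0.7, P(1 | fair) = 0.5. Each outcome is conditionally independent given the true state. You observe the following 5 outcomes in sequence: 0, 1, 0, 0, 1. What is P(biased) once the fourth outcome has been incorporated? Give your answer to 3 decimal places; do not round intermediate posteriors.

0.198

After '0': P(biased) = 0.3·0.4500 / (0.3·0.4500 + 0.5·0.5500) ≈ 0.3293
After '1': P(biased) = 0.7·0.3293 / (0.7·0.3293 + 0.5·0.6707) ≈ 0.4073
After '0': P(biased) = 0.3·0.4073 / (0.3·0.4073 + 0.5·0.5927) ≈ 0.2920
After '0': P(biased) = 0.3·0.2920 / (0.3·0.2920 + 0.5·0.7080) ≈ 0.1983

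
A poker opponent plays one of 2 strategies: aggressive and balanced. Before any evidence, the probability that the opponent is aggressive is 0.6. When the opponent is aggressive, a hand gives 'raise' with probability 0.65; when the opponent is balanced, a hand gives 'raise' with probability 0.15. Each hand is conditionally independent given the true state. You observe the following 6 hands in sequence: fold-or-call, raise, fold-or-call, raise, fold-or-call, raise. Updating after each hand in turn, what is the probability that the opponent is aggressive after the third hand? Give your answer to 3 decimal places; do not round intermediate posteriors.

0.524

Apply Bayes' rule sequentially, carrying P(aggressive) forward.
After 'fold-or-call': P(aggressive) = 0.35·0.6000 / (0.35·0.6000 + 0.85·0.4000) ≈ 0.3818
After 'raise': P(aggressive) = 0.65·0.3818 / (0.65·0.3818 + 0.15·0.6182) ≈ 0.7280
After 'fold-or-call': P(aggressive) = 0.35·0.7280 / (0.35·0.7280 + 0.85·0.2720) ≈ 0.5243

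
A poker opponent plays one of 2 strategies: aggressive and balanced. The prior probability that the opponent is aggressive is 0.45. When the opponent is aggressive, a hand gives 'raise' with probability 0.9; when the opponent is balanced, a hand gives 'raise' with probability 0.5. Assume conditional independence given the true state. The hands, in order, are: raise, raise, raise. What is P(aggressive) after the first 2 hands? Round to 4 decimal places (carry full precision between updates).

After 'raise': P(aggressive) = 0.9·0.4500 / (0.9·0.4500 + 0.5·0.5500) ≈ 0.5956
After 'raise': P(aggressive) = 0.9·0.5956 / (0.9·0.5956 + 0.5·0.4044) ≈ 0.7261

0.7261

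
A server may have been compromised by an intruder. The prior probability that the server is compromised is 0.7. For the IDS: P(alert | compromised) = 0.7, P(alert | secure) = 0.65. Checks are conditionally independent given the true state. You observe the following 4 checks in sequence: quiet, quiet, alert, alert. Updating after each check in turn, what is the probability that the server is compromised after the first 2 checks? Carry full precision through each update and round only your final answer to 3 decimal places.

After 'quiet': P(compromised) = 0.3·0.7000 / (0.3·0.7000 + 0.35·0.3000) ≈ 0.6667
After 'quiet': P(compromised) = 0.3·0.6667 / (0.3·0.6667 + 0.35·0.3333) ≈ 0.6316

0.632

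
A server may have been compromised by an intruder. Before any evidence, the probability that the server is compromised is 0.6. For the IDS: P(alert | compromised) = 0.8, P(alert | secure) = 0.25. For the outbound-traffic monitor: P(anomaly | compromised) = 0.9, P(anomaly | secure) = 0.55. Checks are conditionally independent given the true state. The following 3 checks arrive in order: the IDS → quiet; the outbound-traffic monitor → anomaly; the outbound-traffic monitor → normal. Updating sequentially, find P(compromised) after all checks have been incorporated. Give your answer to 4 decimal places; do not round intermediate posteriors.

0.1270

After the IDS='quiet': P(compromised) = 0.2·0.6000 / (0.2·0.6000 + 0.75·0.4000) ≈ 0.2857
After the outbound-traffic monitor='anomaly': P(compromised) = 0.9·0.2857 / (0.9·0.2857 + 0.55·0.7143) ≈ 0.3956
After the outbound-traffic monitor='normal': P(compromised) = 0.1·0.3956 / (0.1·0.3956 + 0.45·0.6044) ≈ 0.1270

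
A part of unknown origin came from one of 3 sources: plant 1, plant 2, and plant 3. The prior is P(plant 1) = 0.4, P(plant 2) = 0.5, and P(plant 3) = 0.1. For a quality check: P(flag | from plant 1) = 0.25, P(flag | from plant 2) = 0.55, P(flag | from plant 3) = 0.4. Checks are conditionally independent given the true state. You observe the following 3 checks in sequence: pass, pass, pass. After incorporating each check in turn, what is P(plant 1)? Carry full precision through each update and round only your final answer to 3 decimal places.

Apply Bayes' rule sequentially, carrying P(plant 1) forward.
After 'pass': normaliser = 0.75·0.4000 + 0.45·0.5000 + 0.6·0.1000; P(plant 1) ≈ 0.5128, P(plant 2) ≈ 0.3846, P(plant 3) ≈ 0.1026
After 'pass': normaliser = 0.75·0.5128 + 0.45·0.3846 + 0.6·0.1026; P(plant 1) ≈ 0.6211, P(plant 2) ≈ 0.2795, P(plant 3) ≈ 0.0994
After 'pass': normaliser = 0.75·0.6211 + 0.45·0.2795 + 0.6·0.0994; P(plant 1) ≈ 0.7153, P(plant 2) ≈ 0.1931, P(plant 3) ≈ 0.0916

0.715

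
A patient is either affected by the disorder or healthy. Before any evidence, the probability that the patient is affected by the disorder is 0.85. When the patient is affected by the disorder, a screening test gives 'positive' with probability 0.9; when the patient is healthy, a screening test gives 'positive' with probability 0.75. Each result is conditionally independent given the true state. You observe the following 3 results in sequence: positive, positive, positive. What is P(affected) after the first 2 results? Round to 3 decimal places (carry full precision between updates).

Each posterior becomes the prior for the next update.
After 'positive': P(affected) = 0.9·0.8500 / (0.9·0.8500 + 0.75·0.1500) ≈ 0.8718
After 'positive': P(affected) = 0.9·0.8718 / (0.9·0.8718 + 0.75·0.1282) ≈ 0.8908

0.891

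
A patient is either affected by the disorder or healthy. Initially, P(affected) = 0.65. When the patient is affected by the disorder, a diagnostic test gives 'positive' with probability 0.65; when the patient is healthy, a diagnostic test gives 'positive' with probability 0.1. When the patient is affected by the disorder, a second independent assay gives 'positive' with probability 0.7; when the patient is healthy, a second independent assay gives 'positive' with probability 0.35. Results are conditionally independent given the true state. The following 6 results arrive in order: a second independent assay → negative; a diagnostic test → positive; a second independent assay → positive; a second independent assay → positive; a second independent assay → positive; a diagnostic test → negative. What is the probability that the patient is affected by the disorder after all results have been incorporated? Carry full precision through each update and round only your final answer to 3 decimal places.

0.945

After a second independent assay='negative': P(affected) = 0.3·0.6500 / (0.3·0.6500 + 0.65·0.3500) ≈ 0.4615
After a diagnostic test='positive': P(affected) = 0.65·0.4615 / (0.65·0.4615 + 0.1·0.5385) ≈ 0.8478
After a second independent assay='positive': P(affected) = 0.7·0.8478 / (0.7·0.8478 + 0.35·0.1522) ≈ 0.9176
After a second independent assay='positive': P(affected) = 0.7·0.9176 / (0.7·0.9176 + 0.35·0.0824) ≈ 0.9571
After a second independent assay='positive': P(affected) = 0.7·0.9571 / (0.7·0.9571 + 0.35·0.0429) ≈ 0.9781
After a diagnostic test='negative': P(affected) = 0.35·0.9781 / (0.35·0.9781 + 0.9·0.0219) ≈ 0.9455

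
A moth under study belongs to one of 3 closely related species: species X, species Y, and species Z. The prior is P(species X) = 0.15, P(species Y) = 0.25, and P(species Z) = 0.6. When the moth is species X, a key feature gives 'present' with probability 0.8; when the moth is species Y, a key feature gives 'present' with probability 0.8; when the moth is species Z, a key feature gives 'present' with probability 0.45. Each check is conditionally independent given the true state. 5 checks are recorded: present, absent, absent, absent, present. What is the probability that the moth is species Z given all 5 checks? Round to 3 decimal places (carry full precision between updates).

Apply Bayes' rule sequentially, carrying P(species Z) forward.
After 'present': normaliser = 0.8·0.1500 + 0.8·0.2500 + 0.45·0.6000; P(species X) ≈ 0.2034, P(species Y) ≈ 0.3390, P(species Z) ≈ 0.4576
After 'absent': normaliser = 0.2·0.2034 + 0.2·0.3390 + 0.55·0.4576; P(species X) ≈ 0.1129, P(species Y) ≈ 0.1882, P(species Z) ≈ 0.6988
After 'absent': normaliser = 0.2·0.1129 + 0.2·0.1882 + 0.55·0.6988; P(species X) ≈ 0.0508, P(species Y) ≈ 0.0847, P(species Z) ≈ 0.8645
After 'absent': normaliser = 0.2·0.0508 + 0.2·0.0847 + 0.55·0.8645; P(species X) ≈ 0.0202, P(species Y) ≈ 0.0337, P(species Z) ≈ 0.9461
After 'present': normaliser = 0.8·0.0202 + 0.8·0.0337 + 0.45·0.9461; P(species X) ≈ 0.0345, P(species Y) ≈ 0.0575, P(species Z) ≈ 0.9080

0.908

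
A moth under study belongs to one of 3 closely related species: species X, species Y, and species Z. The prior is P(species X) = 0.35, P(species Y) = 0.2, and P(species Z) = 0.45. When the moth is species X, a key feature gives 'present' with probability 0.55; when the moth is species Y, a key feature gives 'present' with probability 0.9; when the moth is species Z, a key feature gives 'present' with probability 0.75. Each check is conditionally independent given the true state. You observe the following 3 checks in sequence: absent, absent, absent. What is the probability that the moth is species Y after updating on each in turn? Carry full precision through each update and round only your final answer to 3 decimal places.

After 'absent': normaliser = 0.45·0.3500 + 0.1·0.2000 + 0.25·0.4500; P(species X) ≈ 0.5431, P(species Y) ≈ 0.0690, P(species Z) ≈ 0.3879
After 'absent': normaliser = 0.45·0.5431 + 0.1·0.0690 + 0.25·0.3879; P(species X) ≈ 0.7017, P(species Y) ≈ 0.0198, P(species Z) ≈ 0.2785
After 'absent': normaliser = 0.45·0.7017 + 0.1·0.0198 + 0.25·0.2785; P(species X) ≈ 0.8152, P(species Y) ≈ 0.0051, P(species Z) ≈ 0.1797

0.005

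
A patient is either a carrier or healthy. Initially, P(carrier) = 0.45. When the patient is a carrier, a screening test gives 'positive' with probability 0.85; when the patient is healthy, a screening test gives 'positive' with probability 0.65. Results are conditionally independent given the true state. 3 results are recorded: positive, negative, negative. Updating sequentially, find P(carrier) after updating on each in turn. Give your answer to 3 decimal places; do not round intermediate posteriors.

Apply Bayes' rule sequentially, carrying P(carrier) forward.
After 'positive': P(carrier) = 0.85·0.4500 / (0.85·0.4500 + 0.65·0.5500) ≈ 0.5169
After 'negative': P(carrier) = 0.15·0.5169 / (0.15·0.5169 + 0.35·0.4831) ≈ 0.3144
After 'negative': P(carrier) = 0.15·0.3144 / (0.15·0.3144 + 0.35·0.6856) ≈ 0.1642

0.164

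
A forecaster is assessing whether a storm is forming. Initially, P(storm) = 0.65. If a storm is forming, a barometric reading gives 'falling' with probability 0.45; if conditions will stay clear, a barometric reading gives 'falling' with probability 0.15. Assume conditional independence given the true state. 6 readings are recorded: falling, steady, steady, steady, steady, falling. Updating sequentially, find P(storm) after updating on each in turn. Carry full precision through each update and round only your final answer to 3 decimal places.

After 'falling': P(storm) = 0.45·0.6500 / (0.45·0.6500 + 0.15·0.3500) ≈ 0.8478
After 'steady': P(storm) = 0.55·0.8478 / (0.55·0.8478 + 0.85·0.1522) ≈ 0.7828
After 'steady': P(storm) = 0.55·0.7828 / (0.55·0.7828 + 0.85·0.2172) ≈ 0.6999
After 'steady': P(storm) = 0.55·0.6999 / (0.55·0.6999 + 0.85·0.3001) ≈ 0.6015
After 'steady': P(storm) = 0.55·0.6015 / (0.55·0.6015 + 0.85·0.3985) ≈ 0.4941
After 'falling': P(storm) = 0.45·0.4941 / (0.45·0.4941 + 0.15·0.5059) ≈ 0.7455

0.746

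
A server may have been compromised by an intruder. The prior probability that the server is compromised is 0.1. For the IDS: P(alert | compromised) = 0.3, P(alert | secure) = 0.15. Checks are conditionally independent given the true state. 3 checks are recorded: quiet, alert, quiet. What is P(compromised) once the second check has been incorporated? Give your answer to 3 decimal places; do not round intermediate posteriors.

0.155

Each posterior becomes the prior for the next update.
After 'quiet': P(compromised) = 0.7·0.1000 / (0.7·0.1000 + 0.85·0.9000) ≈ 0.0838
After 'alert': P(compromised) = 0.3·0.0838 / (0.3·0.0838 + 0.15·0.9162) ≈ 0.1547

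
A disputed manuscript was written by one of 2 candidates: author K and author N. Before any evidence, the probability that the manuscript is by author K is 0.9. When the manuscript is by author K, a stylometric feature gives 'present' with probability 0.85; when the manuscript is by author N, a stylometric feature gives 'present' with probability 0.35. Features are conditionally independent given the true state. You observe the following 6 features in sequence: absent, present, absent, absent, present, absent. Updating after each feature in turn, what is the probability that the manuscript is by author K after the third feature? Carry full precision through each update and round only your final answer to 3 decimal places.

0.538

After 'absent': P(author K) = 0.15·0.9000 / (0.15·0.9000 + 0.65·0.1000) ≈ 0.6750
After 'present': P(author K) = 0.85·0.6750 / (0.85·0.6750 + 0.35·0.3250) ≈ 0.8345
After 'absent': P(author K) = 0.15·0.8345 / (0.15·0.8345 + 0.65·0.1655) ≈ 0.5379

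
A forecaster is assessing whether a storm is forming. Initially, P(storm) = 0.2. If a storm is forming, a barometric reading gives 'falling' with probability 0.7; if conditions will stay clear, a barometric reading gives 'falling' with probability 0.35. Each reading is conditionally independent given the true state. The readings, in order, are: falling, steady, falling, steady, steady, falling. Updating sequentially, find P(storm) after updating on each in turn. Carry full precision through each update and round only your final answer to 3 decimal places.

After 'falling': P(storm) = 0.7·0.2000 / (0.7·0.2000 + 0.35·0.8000) ≈ 0.3333
After 'steady': P(storm) = 0.3·0.3333 / (0.3·0.3333 + 0.65·0.6667) ≈ 0.1875
After 'falling': P(storm) = 0.7·0.1875 / (0.7·0.1875 + 0.35·0.8125) ≈ 0.3158
After 'steady': P(storm) = 0.3·0.3158 / (0.3·0.3158 + 0.65·0.6842) ≈ 0.1756
After 'steady': P(storm) = 0.3·0.1756 / (0.3·0.1756 + 0.65·0.8244) ≈ 0.0895
After 'falling': P(storm) = 0.7·0.0895 / (0.7·0.0895 + 0.35·0.9105) ≈ 0.1643

0.164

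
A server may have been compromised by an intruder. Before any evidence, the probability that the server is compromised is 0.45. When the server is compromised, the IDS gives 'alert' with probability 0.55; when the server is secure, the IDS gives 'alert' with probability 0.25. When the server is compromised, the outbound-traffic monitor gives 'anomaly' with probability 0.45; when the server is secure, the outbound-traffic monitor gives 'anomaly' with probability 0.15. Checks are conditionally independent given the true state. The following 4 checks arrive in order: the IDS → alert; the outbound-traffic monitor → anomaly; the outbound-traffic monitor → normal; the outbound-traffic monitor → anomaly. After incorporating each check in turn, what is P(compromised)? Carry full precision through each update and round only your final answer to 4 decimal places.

After the IDS='alert': P(compromised) = 0.55·0.4500 / (0.55·0.4500 + 0.25·0.5500) ≈ 0.6429
After the outbound-traffic monitor='anomaly': P(compromised) = 0.45·0.6429 / (0.45·0.6429 + 0.15·0.3571) ≈ 0.8438
After the outbound-traffic monitor='normal': P(compromised) = 0.55·0.8438 / (0.55·0.8438 + 0.85·0.1562) ≈ 0.7775
After the outbound-traffic monitor='anomaly': P(compromised) = 0.45·0.7775 / (0.45·0.7775 + 0.15·0.2225) ≈ 0.9129

0.9129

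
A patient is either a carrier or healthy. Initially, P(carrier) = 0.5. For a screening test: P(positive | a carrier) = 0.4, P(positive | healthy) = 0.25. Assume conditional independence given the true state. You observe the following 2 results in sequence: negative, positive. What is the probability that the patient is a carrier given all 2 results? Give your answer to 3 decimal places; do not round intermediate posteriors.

0.561

After 'negative': P(carrier) = 0.6·0.5000 / (0.6·0.5000 + 0.75·0.5000) ≈ 0.4444
After 'positive': P(carrier) = 0.4·0.4444 / (0.4·0.4444 + 0.25·0.5556) ≈ 0.5614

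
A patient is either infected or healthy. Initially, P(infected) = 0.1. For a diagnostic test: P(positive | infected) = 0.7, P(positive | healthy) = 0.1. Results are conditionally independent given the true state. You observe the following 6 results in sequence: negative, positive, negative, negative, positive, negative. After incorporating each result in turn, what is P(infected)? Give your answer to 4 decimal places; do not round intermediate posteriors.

After 'negative': P(infected) = 0.3·0.1000 / (0.3·0.1000 + 0.9·0.9000) ≈ 0.0357
After 'positive': P(infected) = 0.7·0.0357 / (0.7·0.0357 + 0.1·0.9643) ≈ 0.2059
After 'negative': P(infected) = 0.3·0.2059 / (0.3·0.2059 + 0.9·0.7941) ≈ 0.0795
After 'negative': P(infected) = 0.3·0.0795 / (0.3·0.0795 + 0.9·0.9205) ≈ 0.0280
After 'positive': P(infected) = 0.7·0.0280 / (0.7·0.0280 + 0.1·0.9720) ≈ 0.1678
After 'negative': P(infected) = 0.3·0.1678 / (0.3·0.1678 + 0.9·0.8322) ≈ 0.0630

0.0630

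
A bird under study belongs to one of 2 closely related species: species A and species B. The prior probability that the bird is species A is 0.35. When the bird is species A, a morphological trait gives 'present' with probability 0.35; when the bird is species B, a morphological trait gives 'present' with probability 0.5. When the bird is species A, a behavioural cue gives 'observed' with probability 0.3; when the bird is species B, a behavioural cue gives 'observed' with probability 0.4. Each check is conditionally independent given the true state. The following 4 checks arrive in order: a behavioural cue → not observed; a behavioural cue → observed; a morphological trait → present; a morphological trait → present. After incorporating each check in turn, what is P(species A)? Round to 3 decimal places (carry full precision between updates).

0.188

After a behavioural cue='not observed': P(species A) = 0.7·0.3500 / (0.7·0.3500 + 0.6·0.6500) ≈ 0.3858
After a behavioural cue='observed': P(species A) = 0.3·0.3858 / (0.3·0.3858 + 0.4·0.6142) ≈ 0.3203
After a morphological trait='present': P(species A) = 0.35·0.3203 / (0.35·0.3203 + 0.5·0.6797) ≈ 0.2480
After a morphological trait='present': P(species A) = 0.35·0.2480 / (0.35·0.2480 + 0.5·0.7520) ≈ 0.1876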